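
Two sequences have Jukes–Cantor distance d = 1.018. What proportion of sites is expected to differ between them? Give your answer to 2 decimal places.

p = (3/4)(1 − e^(−4d/3)) = 0.75 × (1 − e^(-1.357333)) = 0.75 × (1 − 0.257346) = 0.556991.

0.56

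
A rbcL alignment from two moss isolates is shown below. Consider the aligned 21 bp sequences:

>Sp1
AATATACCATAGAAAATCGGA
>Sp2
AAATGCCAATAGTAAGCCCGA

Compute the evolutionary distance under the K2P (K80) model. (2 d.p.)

0.65

Of 21 sites, 2 differences are transitions and 7 are transversions, so P = 2/21 ≈ 0.095238 and Q = 7/21 ≈ 0.333333.
Under the Kimura two-parameter model, d = −½ ln(1 − 2P − Q) − ¼ ln(1 − 2Q).
1 − 2P − Q = 0.476191, giving −½ ln(0.476191) = 0.370968.
1 − 2Q = 0.333334, giving −¼ ln(0.333334) = 0.274653.
d = 0.370968 + 0.274653 = 0.645621.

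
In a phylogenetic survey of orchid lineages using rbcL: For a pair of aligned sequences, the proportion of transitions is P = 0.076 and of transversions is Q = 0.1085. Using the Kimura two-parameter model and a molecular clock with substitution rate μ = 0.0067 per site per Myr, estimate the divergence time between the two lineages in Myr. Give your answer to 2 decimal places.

15.82

Under the Kimura two-parameter model, d = −½ ln(1 − 2P − Q) − ¼ ln(1 − 2Q).
1 − 2P − Q = 0.7395, giving −½ ln(0.7395) = 0.150890.
1 − 2Q = 0.783, giving −¼ ln(0.783) = 0.061156.
d = 0.150890 + 0.061156 = 0.212046.
Under a molecular clock d = 2μt, so t = d/(2μ) = 0.212046 / (2 × 0.0067) = 15.82 Myr.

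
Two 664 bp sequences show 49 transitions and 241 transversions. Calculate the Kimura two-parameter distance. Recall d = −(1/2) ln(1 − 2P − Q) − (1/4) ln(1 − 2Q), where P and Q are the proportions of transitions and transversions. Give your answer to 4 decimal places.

0.6808

P = 49/664 ≈ 0.073795 and Q = 241/664 ≈ 0.362952.
Under the Kimura two-parameter model, d = −½ ln(1 − 2P − Q) − ¼ ln(1 − 2Q).
1 − 2P − Q = 0.489458, giving −½ ln(0.489458) = 0.357228.
1 − 2Q = 0.274096, giving −¼ ln(0.274096) = 0.323569.
d = 0.357228 + 0.323569 = 0.680797.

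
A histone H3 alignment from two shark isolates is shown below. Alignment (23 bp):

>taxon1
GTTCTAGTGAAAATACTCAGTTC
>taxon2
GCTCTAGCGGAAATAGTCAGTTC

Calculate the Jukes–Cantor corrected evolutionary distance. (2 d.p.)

0.20

The sequences differ at 4 of 23 sites (2, 8, 10, 16), so p = 4/23 ≈ 0.173913.
d = −(3/4) ln(1 − 4p/3) = −0.75 ln(1 − 0.231884) = −0.75 ln(0.768116)
  = −0.75 × (-0.263815) = 0.197861 substitutions/site.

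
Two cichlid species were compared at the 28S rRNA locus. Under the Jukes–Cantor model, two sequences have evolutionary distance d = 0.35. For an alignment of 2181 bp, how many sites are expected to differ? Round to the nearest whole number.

610

Invert JC69: p = (3/4)(1 − e^(−4d/3)) = 0.75 × (1 − e^(-0.466667)) = 0.75 × (1 − 0.627089) = 0.279683.
Expected differing sites = pL ≈ 0.279683 × 2181 = 609.988623 ≈ 610.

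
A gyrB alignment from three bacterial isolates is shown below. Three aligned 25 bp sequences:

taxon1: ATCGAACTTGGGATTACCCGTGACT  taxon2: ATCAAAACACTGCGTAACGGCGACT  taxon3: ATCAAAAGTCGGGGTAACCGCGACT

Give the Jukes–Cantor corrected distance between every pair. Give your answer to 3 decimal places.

d(taxon1,taxon2) = 0.663, d(taxon1,taxon3) = 0.417, d(taxon2,taxon3) = 0.233

taxon1–taxon2: 11/25 sites differ → p = 0.44, d = −0.75 ln(1 − 0.586667) = 0.662626 ≈ 0.663.
taxon1–taxon3: 8/25 sites differ → p = 0.32, d = −0.75 ln(1 − 0.426667) = 0.417216 ≈ 0.417.
taxon2–taxon3: 5/25 sites differ → p = 0.2, d = −0.75 ln(1 − 0.266667) = 0.232617 ≈ 0.233.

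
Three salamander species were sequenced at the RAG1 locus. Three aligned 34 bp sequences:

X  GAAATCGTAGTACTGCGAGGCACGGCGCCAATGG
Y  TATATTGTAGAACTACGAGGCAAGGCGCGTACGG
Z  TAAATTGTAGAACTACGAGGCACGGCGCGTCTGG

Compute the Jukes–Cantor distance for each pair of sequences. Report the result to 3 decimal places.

d(X,Y) = 0.326, d(X,Z) = 0.241, d(Y,Z) = 0.128

X–Y: 9/34 sites differ → p ≈ 0.264706, d = −0.75 ln(1 − 0.352941) = 0.326488 ≈ 0.326.
X–Z: 7/34 sites differ → p ≈ 0.205882, d = −0.75 ln(1 − 0.274509) = 0.240680 ≈ 0.241.
Y–Z: 4/34 sites differ → p ≈ 0.117647, d = −0.75 ln(1 − 0.156863) = 0.127969 ≈ 0.128.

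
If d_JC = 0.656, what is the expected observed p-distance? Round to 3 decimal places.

0.437

p = (3/4)(1 − e^(−4d/3)) = 0.75 × (1 − e^(-0.874667)) = 0.75 × (1 − 0.417001) = 0.437249.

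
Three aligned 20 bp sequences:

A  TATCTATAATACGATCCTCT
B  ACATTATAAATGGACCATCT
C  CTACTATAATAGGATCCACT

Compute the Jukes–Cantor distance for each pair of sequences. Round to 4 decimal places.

A–B: 9/20 sites differ → p = 0.45, d = −0.75 ln(1 − 0.6) = 0.687218 ≈ 0.6872.
A–C: 5/20 sites differ → p = 0.25, d = −0.75 ln(1 − 0.333333) = 0.304098 ≈ 0.3041.
B–C: 8/20 sites differ → p = 0.4, d = −0.75 ln(1 − 0.533333) = 0.571605 ≈ 0.5716.

d(A,B) = 0.6872, d(A,C) = 0.3041, d(B,C) = 0.5716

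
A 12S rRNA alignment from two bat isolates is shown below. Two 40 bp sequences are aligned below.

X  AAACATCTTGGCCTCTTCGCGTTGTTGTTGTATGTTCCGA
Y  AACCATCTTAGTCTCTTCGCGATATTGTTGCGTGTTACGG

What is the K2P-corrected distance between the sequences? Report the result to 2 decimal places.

0.28

Of 40 sites, 6 differences are transitions and 3 are transversions, so P = 6/40 = 0.15 and Q = 3/40 = 0.075.
Under the Kimura two-parameter model, d = −½ ln(1 − 2P − Q) − ¼ ln(1 − 2Q).
1 − 2P − Q = 0.625, giving −½ ln(0.625) = 0.235002.
1 − 2Q = 0.85, giving −¼ ln(0.85) = 0.040630.
d = 0.235002 + 0.040630 = 0.275632.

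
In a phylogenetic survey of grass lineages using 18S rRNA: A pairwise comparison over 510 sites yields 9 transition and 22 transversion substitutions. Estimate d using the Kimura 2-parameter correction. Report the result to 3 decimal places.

P = 9/510 ≈ 0.017647 and Q = 22/510 ≈ 0.043137.
Under the Kimura two-parameter model, d = −½ ln(1 − 2P − Q) − ¼ ln(1 − 2Q).
1 − 2P − Q = 0.921569, giving −½ ln(0.921569) = 0.040839.
1 − 2Q = 0.913726, giving −¼ ln(0.913726) = 0.022556.
d = 0.040839 + 0.022556 = 0.063395.

0.063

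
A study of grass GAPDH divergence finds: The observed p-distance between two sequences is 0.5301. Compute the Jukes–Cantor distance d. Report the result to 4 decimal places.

0.9202

d = −(3/4) ln(1 − 4p/3) = −0.75 ln(1 − 0.7068) = −0.75 ln(0.2932)
  = −0.75 × (-1.226900) = 0.920175 substitutions/site.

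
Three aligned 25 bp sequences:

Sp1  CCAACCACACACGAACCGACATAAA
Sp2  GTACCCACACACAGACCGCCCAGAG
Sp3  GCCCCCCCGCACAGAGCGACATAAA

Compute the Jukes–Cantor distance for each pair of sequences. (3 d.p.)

Sp1–Sp2: 10/25 sites differ → p = 0.4, d = −0.75 ln(1 − 0.533333) = 0.571605 ≈ 0.572.
Sp1–Sp3: 8/25 sites differ → p = 0.32, d = −0.75 ln(1 − 0.426667) = 0.417216 ≈ 0.417.
Sp2–Sp3: 10/25 sites differ → p = 0.4, d = −0.75 ln(1 − 0.533333) = 0.571605 ≈ 0.572.

d(Sp1,Sp2) = 0.572, d(Sp1,Sp3) = 0.417, d(Sp2,Sp3) = 0.572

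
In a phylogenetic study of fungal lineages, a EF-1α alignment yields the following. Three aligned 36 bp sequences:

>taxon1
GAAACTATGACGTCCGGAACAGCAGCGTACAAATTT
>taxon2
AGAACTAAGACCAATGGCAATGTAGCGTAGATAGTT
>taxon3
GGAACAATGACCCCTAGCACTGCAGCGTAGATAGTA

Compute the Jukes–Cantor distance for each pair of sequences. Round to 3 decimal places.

d(taxon1,taxon2) = 0.548, d(taxon1,taxon3) = 0.441, d(taxon2,taxon3) = 0.304

taxon1–taxon2: 14/36 sites differ → p ≈ 0.388889, d = −0.75 ln(1 − 0.518519) = 0.548166 ≈ 0.548.
taxon1–taxon3: 12/36 sites differ → p ≈ 0.333333, d = −0.75 ln(1 − 0.444444) = 0.440839 ≈ 0.441.
taxon2–taxon3: 9/36 sites differ → p = 0.25, d = −0.75 ln(1 − 0.333333) = 0.304098 ≈ 0.304.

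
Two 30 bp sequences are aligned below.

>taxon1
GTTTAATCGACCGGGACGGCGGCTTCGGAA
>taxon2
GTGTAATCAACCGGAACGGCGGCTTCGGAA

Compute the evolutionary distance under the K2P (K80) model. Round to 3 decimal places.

Of 30 sites, 2 differences are transitions and 1 are transversions, so P = 2/30 ≈ 0.066667 and Q = 1/30 ≈ 0.033333.
Under the Kimura two-parameter model, d = −½ ln(1 − 2P − Q) − ¼ ln(1 − 2Q).
1 − 2P − Q = 0.833333, giving −½ ln(0.833333) = 0.091161.
1 − 2Q = 0.933334, giving −¼ ln(0.933334) = 0.017248.
d = 0.091161 + 0.017248 = 0.108409.

0.108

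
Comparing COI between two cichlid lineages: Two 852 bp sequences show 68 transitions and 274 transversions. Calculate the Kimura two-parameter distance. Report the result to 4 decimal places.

P = 68/852 ≈ 0.079812 and Q = 274/852 ≈ 0.321596.
Under the Kimura two-parameter model, d = −½ ln(1 − 2P − Q) − ¼ ln(1 − 2Q).
1 − 2P − Q = 0.51878, giving −½ ln(0.51878) = 0.328138.
1 − 2Q = 0.356808, giving −¼ ln(0.356808) = 0.257639.
d = 0.328138 + 0.257639 = 0.585777.

0.5858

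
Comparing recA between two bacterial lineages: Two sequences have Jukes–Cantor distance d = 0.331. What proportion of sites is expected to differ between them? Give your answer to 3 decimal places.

0.268

p = (3/4)(1 − e^(−4d/3)) = 0.75 × (1 − e^(-0.441333)) = 0.75 × (1 − 0.643178) = 0.267617.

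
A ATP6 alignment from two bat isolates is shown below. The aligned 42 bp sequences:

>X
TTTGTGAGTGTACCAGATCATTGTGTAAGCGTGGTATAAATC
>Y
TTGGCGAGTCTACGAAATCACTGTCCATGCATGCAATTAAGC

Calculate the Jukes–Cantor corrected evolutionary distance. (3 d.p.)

0.441

The sequences differ at 14 of 42 sites, so p = 14/42 ≈ 0.333333.
d = −(3/4) ln(1 − 4p/3) = −0.75 ln(1 − 0.444444) = −0.75 ln(0.555556)
  = −0.75 × (-0.587786) = 0.440840 substitutions/site.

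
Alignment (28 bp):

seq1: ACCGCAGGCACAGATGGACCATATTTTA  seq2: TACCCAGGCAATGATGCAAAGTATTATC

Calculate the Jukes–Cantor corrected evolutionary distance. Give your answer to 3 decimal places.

The sequences differ at 11 of 28 sites, so p = 11/28 ≈ 0.392857.
d = −(3/4) ln(1 − 4p/3) = −0.75 ln(1 − 0.523809) = −0.75 ln(0.476191)
  = −0.75 × (-0.741936) = 0.556452 substitutions/site.

0.556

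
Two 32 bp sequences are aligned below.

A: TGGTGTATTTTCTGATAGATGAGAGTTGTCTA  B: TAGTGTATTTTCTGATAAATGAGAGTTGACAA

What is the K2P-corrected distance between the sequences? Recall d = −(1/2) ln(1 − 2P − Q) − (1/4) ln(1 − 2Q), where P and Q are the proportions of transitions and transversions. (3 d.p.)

0.137

Of 32 sites, 2 differences are transitions and 2 are transversions, so P = 2/32 = 0.0625 and Q = 2/32 = 0.0625.
Under the Kimura two-parameter model, d = −½ ln(1 − 2P − Q) − ¼ ln(1 − 2Q).
1 − 2P − Q = 0.8125, giving −½ ln(0.8125) = 0.103820.
1 − 2Q = 0.875, giving −¼ ln(0.875) = 0.033383.
d = 0.103820 + 0.033383 = 0.137203.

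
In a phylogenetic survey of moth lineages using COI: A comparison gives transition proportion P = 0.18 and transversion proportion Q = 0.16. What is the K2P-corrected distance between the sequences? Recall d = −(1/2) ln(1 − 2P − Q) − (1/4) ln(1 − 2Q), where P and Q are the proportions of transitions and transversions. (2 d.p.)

Under the Kimura two-parameter model, d = −½ ln(1 − 2P − Q) − ¼ ln(1 − 2Q).
1 − 2P − Q = 0.48, giving −½ ln(0.48) = 0.366985.
1 − 2Q = 0.68, giving −¼ ln(0.68) = 0.096416.
d = 0.366985 + 0.096416 = 0.463401.

0.46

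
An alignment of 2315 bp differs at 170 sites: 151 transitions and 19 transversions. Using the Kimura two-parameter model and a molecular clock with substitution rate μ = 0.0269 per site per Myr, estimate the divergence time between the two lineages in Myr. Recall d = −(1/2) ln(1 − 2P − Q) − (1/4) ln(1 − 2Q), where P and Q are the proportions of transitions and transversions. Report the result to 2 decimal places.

1.46

P = 151/2315 ≈ 0.065227 and Q = 19/2315 ≈ 0.008207.
Under the Kimura two-parameter model, d = −½ ln(1 − 2P − Q) − ¼ ln(1 − 2Q).
1 − 2P − Q = 0.861339, giving −½ ln(0.861339) = 0.074634.
1 − 2Q = 0.983586, giving −¼ ln(0.983586) = 0.004138.
d = 0.074634 + 0.004138 = 0.078772.
Under a molecular clock d = 2μt, so t = d/(2μ) = 0.078772 / (2 × 0.0269) = 1.46 Myr.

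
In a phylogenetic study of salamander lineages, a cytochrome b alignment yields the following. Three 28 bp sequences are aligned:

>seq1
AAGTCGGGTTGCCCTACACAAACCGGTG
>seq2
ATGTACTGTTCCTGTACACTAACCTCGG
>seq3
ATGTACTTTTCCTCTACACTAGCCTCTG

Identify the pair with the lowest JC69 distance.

seq2 and seq3

seq1–seq2: 11/28 differ, p = 0.393, d = 0.556.
seq1–seq3: 11/28 differ, p = 0.393, d = 0.556.
seq2–seq3: 4/28 differ, p = 0.143, d = 0.158.
The smallest distance is between seq2 and seq3.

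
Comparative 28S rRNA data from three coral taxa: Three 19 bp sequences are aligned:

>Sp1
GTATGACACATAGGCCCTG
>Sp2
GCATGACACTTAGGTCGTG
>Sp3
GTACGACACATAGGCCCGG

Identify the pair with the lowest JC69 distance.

Sp1–Sp2: 4/19 differ, p = 0.211, d = 0.247.
Sp1–Sp3: 2/19 differ, p = 0.105, d = 0.113.
Sp2–Sp3: 6/19 differ, p = 0.316, d = 0.410.
The smallest distance is between Sp1 and Sp3.

Sp1 and Sp3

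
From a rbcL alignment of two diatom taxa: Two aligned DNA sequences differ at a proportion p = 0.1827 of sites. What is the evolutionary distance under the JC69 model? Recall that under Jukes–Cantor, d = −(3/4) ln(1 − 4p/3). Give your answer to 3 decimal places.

d = −(3/4) ln(1 − 4p/3) = −0.75 ln(1 − 0.2436) = −0.75 ln(0.7564)
  = −0.75 × (-0.279185) = 0.209389 substitutions/site.

0.209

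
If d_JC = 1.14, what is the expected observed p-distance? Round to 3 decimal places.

0.586

p = (3/4)(1 − e^(−4d/3)) = 0.75 × (1 − e^(-1.52)) = 0.75 × (1 − 0.218712) = 0.585966.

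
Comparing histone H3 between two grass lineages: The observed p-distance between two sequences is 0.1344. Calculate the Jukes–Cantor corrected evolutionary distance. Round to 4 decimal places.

d = −(3/4) ln(1 − 4p/3) = −0.75 ln(1 − 0.1792) = −0.75 ln(0.8208)
  = −0.75 × (-0.197476) = 0.148107 substitutions/site.

0.1481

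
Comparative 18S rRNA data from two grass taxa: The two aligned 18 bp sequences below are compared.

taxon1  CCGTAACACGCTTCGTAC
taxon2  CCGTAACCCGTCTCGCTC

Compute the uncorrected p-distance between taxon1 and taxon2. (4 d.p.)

0.2778

The sequences differ at 5 of 18 positions (sites 8, 11, 12, 16, 17).
p = 5/18 = 0.277777… ≈ 0.2778 (to 4 d.p.).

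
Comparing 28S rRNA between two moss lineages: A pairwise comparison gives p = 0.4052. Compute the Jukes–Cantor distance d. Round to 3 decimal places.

0.583

d = −(3/4) ln(1 − 4p/3) = −0.75 ln(1 − 0.540267) = −0.75 ln(0.459733)
  = −0.75 × (-0.777109) = 0.582832 substitutions/site.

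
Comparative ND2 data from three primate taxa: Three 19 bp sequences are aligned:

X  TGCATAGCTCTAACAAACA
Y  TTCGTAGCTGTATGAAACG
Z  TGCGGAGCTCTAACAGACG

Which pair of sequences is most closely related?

X–Y: 6/19 differ, p = 0.316, d = 0.410.
X–Z: 4/19 differ, p = 0.211, d = 0.247.
Y–Z: 6/19 differ, p = 0.316, d = 0.410.
The smallest distance is between X and Z.

X and Z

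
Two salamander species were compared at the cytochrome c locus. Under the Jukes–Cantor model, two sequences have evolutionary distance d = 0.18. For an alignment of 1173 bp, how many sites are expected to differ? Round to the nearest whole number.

Invert JC69: p = (3/4)(1 − e^(−4d/3)) = 0.75 × (1 − e^(-0.24)) = 0.75 × (1 − 0.786628) = 0.160029.
Expected differing sites = pL ≈ 0.160029 × 1173 = 187.714017 ≈ 188.

188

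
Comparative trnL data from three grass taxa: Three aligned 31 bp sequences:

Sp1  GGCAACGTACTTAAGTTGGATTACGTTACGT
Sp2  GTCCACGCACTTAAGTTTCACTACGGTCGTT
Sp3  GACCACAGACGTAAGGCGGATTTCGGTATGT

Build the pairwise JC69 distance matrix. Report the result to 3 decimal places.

d(Sp1,Sp2) = 0.422, d(Sp1,Sp3) = 0.422, d(Sp2,Sp3) = 0.614

Sp1–Sp2: 10/31 sites differ → p ≈ 0.322581, d = −0.75 ln(1 − 0.430108) = 0.421731 ≈ 0.422.
Sp1–Sp3: 10/31 sites differ → p ≈ 0.322581, d = −0.75 ln(1 − 0.430108) = 0.421731 ≈ 0.422.
Sp2–Sp3: 13/31 sites differ → p ≈ 0.419355, d = −0.75 ln(1 − 0.55914) = 0.614271 ≈ 0.614.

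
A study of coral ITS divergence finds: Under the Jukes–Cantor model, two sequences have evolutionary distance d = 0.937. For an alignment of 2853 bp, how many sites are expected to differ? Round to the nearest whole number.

1526

Invert JC69: p = (3/4)(1 − e^(−4d/3)) = 0.75 × (1 − e^(-1.249333)) = 0.75 × (1 − 0.286696) = 0.534978.
Expected differing sites = pL ≈ 0.534978 × 2853 = 1526.292234 ≈ 1526.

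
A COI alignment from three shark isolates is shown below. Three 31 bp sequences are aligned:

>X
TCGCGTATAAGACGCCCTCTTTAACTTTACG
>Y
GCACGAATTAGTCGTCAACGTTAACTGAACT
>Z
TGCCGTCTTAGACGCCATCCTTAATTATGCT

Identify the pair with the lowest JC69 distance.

X and Z

X–Y: 12/31 differ, p = 0.387, d = 0.544.
X–Z: 10/31 differ, p = 0.323, d = 0.422.
Y–Z: 13/31 differ, p = 0.419, d = 0.614.
The smallest distance is between X and Z.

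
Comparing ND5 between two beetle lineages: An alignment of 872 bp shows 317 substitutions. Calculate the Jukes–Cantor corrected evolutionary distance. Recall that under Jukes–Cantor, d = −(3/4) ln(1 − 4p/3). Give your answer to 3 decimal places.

p = 317/872 ≈ 0.363532.
d = −(3/4) ln(1 − 4p/3) = −0.75 ln(1 − 0.484709) = −0.75 ln(0.515291)
  = −0.75 × (-0.663023) = 0.497267 substitutions/site.

0.497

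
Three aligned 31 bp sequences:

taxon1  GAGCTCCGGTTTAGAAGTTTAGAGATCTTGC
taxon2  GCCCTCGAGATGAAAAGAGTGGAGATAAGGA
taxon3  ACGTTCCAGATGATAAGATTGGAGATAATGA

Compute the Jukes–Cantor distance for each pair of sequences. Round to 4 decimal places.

d(taxon1,taxon2) = 0.6913, d(taxon1,taxon3) = 0.5445, d(taxon2,taxon3) = 0.2687

taxon1–taxon2: 14/31 sites differ → p ≈ 0.451613, d = −0.75 ln(1 − 0.602151) = 0.691262 ≈ 0.6913.
taxon1–taxon3: 12/31 sites differ → p ≈ 0.387097, d = −0.75 ln(1 − 0.516129) = 0.544453 ≈ 0.5445.
taxon2–taxon3: 7/31 sites differ → p ≈ 0.225806, d = −0.75 ln(1 − 0.301075) = 0.268659 ≈ 0.2687.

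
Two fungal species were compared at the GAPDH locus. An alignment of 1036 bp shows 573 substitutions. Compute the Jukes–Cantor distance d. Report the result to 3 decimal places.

p = 573/1036 ≈ 0.553089.
d = −(3/4) ln(1 − 4p/3) = −0.75 ln(1 − 0.737452) = −0.75 ln(0.262548)
  = −0.75 × (-1.337321) = 1.002991 substitutions/site.

1.003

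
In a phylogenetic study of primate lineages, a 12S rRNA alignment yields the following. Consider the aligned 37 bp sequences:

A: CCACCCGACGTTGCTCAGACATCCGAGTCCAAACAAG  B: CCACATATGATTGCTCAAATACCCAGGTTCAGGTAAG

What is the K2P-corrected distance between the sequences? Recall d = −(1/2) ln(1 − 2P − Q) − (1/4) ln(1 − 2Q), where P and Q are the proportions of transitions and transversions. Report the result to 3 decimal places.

Of 37 sites, 12 differences are transitions and 3 are transversions, so P = 12/37 ≈ 0.324324 and Q = 3/37 ≈ 0.081081.
Under the Kimura two-parameter model, d = −½ ln(1 − 2P − Q) − ¼ ln(1 − 2Q).
1 − 2P − Q = 0.270271, giving −½ ln(0.270271) = 0.654165.
1 − 2Q = 0.837838, giving −¼ ln(0.837838) = 0.044233.
d = 0.654165 + 0.044233 = 0.698398.

0.698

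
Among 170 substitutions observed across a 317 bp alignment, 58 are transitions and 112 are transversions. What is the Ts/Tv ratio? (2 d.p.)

R = 58/112 = 0.517857… ≈ 0.52 (to 2 d.p.).

0.52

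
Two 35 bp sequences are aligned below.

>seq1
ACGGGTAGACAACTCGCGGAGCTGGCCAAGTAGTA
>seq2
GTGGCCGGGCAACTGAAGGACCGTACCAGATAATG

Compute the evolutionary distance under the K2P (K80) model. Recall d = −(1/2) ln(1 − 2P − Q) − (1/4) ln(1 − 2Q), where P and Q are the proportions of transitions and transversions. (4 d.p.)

0.9097

Of 35 sites, 11 differences are transitions and 6 are transversions, so P = 11/35 ≈ 0.314286 and Q = 6/35 ≈ 0.171429.
Under the Kimura two-parameter model, d = −½ ln(1 − 2P − Q) − ¼ ln(1 − 2Q).
1 − 2P − Q = 0.199999, giving −½ ln(0.199999) = 0.804721.
1 − 2Q = 0.657142, giving −¼ ln(0.657142) = 0.104964.
d = 0.804721 + 0.104964 = 0.909685.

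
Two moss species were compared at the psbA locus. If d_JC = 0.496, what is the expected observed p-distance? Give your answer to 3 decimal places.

p = (3/4)(1 − e^(−4d/3)) = 0.75 × (1 − e^(-0.661333)) = 0.75 × (1 − 0.516163) = 0.362878.

0.363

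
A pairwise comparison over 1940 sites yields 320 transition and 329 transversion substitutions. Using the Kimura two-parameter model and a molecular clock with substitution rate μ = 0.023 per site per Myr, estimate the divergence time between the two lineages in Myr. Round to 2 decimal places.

P = 320/1940 ≈ 0.164948 and Q = 329/1940 ≈ 0.169588.
Under the Kimura two-parameter model, d = −½ ln(1 − 2P − Q) − ¼ ln(1 − 2Q).
1 − 2P − Q = 0.500516, giving −½ ln(0.500516) = 0.346058.
1 − 2Q = 0.660824, giving −¼ ln(0.660824) = 0.103567.
d = 0.346058 + 0.103567 = 0.449625.
Under a molecular clock d = 2μt, so t = d/(2μ) = 0.449625 / (2 × 0.023) = 9.77 Myr.

9.77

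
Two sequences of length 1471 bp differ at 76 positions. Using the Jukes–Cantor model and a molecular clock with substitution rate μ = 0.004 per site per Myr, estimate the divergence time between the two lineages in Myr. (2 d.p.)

6.69

p = 76/1471 ≈ 0.051666.
d = −(3/4) ln(1 − 4p/3) = −0.75 ln(1 − 0.068888) = −0.75 ln(0.931112)
  = −0.75 × (-0.071376) = 0.053532 substitutions/site.
Under a molecular clock d = 2μt, so t = d/(2μ) = 0.053532 / (2 × 0.004) = 6.69 Myr.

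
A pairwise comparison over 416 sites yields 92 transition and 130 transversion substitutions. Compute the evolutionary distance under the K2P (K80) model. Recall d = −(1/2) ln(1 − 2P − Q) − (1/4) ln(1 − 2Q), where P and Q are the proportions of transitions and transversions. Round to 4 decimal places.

P = 92/416 ≈ 0.221154 and Q = 130/416 = 0.3125.
Under the Kimura two-parameter model, d = −½ ln(1 − 2P − Q) − ¼ ln(1 − 2Q).
1 − 2P − Q = 0.245192, giving −½ ln(0.245192) = 0.702857.
1 − 2Q = 0.375, giving −¼ ln(0.375) = 0.245207.
d = 0.702857 + 0.245207 = 0.948064.

0.9481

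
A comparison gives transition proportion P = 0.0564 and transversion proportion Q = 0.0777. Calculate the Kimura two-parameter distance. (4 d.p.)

0.1479

Under the Kimura two-parameter model, d = −½ ln(1 − 2P − Q) − ¼ ln(1 − 2Q).
1 − 2P − Q = 0.8095, giving −½ ln(0.8095) = 0.105669.
1 − 2Q = 0.8446, giving −¼ ln(0.8446) = 0.042223.
d = 0.105669 + 0.042223 = 0.147892.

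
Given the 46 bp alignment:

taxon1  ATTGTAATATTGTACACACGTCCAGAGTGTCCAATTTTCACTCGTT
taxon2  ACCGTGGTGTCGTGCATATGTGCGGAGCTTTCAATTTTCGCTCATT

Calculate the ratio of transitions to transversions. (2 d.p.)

Transitions are A↔G and C↔T; transversions are all other mismatches.
Transitions: 14. Transversions: 2.
R = 14/2 = 7.00.

7.00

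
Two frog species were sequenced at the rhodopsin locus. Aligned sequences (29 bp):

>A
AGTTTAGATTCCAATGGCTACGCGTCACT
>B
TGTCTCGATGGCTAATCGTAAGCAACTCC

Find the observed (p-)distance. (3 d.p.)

0.517

The sequences differ at 15 of 29 positions.
p = 15/29 = 0.517241… ≈ 0.517 (to 3 d.p.).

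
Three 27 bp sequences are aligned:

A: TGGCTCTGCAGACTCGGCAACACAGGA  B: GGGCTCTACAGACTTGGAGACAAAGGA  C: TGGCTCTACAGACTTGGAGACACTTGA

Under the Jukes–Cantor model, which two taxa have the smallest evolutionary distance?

A–B: 6/27 differ, p = 0.222, d = 0.264.
A–C: 6/27 differ, p = 0.222, d = 0.264.
B–C: 4/27 differ, p = 0.148, d = 0.165.
The smallest distance is between B and C.

B and C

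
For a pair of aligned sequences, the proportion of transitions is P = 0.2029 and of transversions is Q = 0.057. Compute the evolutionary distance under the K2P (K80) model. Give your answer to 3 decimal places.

Under the Kimura two-parameter model, d = −½ ln(1 − 2P − Q) − ¼ ln(1 − 2Q).
1 − 2P − Q = 0.5372, giving −½ ln(0.5372) = 0.310692.
1 − 2Q = 0.886, giving −¼ ln(0.886) = 0.030260.
d = 0.310692 + 0.030260 = 0.340952.

0.341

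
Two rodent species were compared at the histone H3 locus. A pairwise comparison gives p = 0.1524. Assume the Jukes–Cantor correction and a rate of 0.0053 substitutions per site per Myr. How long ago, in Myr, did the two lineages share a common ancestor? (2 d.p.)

d = −(3/4) ln(1 − 4p/3) = −0.75 ln(1 − 0.2032) = −0.75 ln(0.7968)
  = −0.75 × (-0.227152) = 0.170364 substitutions/site.
Under a molecular clock d = 2μt, so t = d/(2μ) = 0.170364 / (2 × 0.0053) = 16.07 Myr.

16.07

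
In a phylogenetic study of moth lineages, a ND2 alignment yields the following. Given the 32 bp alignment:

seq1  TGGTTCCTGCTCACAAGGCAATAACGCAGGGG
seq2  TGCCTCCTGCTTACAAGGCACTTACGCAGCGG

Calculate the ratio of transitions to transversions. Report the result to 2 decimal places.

0.50

Transitions are A↔G and C↔T; transversions are all other mismatches.
Transitions: 2. Transversions: 4.
R = 2/4 = 0.50.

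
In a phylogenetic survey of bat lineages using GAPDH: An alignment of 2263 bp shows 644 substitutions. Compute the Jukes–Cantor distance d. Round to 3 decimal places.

p = 644/2263 ≈ 0.284578.
d = −(3/4) ln(1 − 4p/3) = −0.75 ln(1 − 0.379437) = −0.75 ln(0.620563)
  = −0.75 × (-0.477128) = 0.357846 substitutions/site.

0.358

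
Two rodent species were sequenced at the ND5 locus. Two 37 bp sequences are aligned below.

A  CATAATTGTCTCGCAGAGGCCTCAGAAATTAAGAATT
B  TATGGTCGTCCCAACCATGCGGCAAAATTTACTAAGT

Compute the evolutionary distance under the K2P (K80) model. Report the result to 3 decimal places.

Of 37 sites, 7 differences are transitions and 10 are transversions, so P = 7/37 ≈ 0.189189 and Q = 10/37 ≈ 0.27027.
Under the Kimura two-parameter model, d = −½ ln(1 − 2P − Q) − ¼ ln(1 − 2Q).
1 − 2P − Q = 0.351352, giving −½ ln(0.351352) = 0.522983.
1 − 2Q = 0.45946, giving −¼ ln(0.45946) = 0.194426.
d = 0.522983 + 0.194426 = 0.717409.

0.717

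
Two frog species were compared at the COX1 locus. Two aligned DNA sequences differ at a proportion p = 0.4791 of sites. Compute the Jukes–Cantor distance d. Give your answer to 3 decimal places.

d = −(3/4) ln(1 − 4p/3) = −0.75 ln(1 − 0.6388) = −0.75 ln(0.3612)
  = −0.75 × (-1.018323) = 0.763742 substitutions/site.

0.764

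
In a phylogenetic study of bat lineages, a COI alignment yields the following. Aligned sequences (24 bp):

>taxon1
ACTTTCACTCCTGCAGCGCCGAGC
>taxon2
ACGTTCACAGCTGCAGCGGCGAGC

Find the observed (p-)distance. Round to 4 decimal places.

0.1667

The sequences differ at 4 of 24 positions (sites 3, 9, 10, 19).
p = 4/24 = 0.166666… ≈ 0.1667 (to 4 d.p.).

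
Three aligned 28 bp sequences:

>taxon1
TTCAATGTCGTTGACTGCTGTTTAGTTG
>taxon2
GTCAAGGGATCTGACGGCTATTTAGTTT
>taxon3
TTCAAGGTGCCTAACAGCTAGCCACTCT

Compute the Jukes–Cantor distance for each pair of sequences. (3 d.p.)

taxon1–taxon2: 9/28 sites differ → p ≈ 0.321429, d = −0.75 ln(1 − 0.428572) = 0.419713 ≈ 0.420.
taxon1–taxon3: 13/28 sites differ → p ≈ 0.464286, d = −0.75 ln(1 − 0.619048) = 0.723811 ≈ 0.724.
taxon2–taxon3: 11/28 sites differ → p ≈ 0.392857, d = −0.75 ln(1 − 0.523809) = 0.556452 ≈ 0.556.

d(taxon1,taxon2) = 0.420, d(taxon1,taxon3) = 0.724, d(taxon2,taxon3) = 0.556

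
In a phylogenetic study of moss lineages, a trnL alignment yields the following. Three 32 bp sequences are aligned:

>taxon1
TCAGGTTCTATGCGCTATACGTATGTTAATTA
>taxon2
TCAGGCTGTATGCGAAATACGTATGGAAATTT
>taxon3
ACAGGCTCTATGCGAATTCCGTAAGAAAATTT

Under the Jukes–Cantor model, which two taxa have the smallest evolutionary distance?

taxon1–taxon2: 7/32 differ, p = 0.219, d = 0.259.
taxon1–taxon3: 10/32 differ, p = 0.313, d = 0.404.
taxon2–taxon3: 6/32 differ, p = 0.188, d = 0.216.
The smallest distance is between taxon2 and taxon3.

taxon2 and taxon3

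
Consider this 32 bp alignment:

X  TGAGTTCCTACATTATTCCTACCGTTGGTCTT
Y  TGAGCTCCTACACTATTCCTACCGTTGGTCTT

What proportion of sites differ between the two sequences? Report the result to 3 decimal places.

The sequences differ at 2 of 32 positions (sites 5, 13).
p = 2/32 = 0.0625 ≈ 0.063 (to 3 d.p.).

0.063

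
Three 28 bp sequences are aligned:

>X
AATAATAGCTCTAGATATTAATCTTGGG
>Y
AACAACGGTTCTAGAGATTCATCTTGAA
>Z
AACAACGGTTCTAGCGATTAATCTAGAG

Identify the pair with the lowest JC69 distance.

X–Y: 8/28 differ, p = 0.286, d = 0.360.
X–Z: 8/28 differ, p = 0.286, d = 0.360.
Y–Z: 4/28 differ, p = 0.143, d = 0.158.
The smallest distance is between Y and Z.

Y and Z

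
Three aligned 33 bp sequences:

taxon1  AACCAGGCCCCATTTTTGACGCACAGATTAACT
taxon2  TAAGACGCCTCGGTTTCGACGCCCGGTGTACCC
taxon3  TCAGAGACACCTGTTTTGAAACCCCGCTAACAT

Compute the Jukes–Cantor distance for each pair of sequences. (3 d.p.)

taxon1–taxon2: 14/33 sites differ → p ≈ 0.424242, d = −0.75 ln(1 − 0.565656) = 0.625439 ≈ 0.625.
taxon1–taxon3: 16/33 sites differ → p ≈ 0.484848, d = −0.75 ln(1 − 0.646464) = 0.779827 ≈ 0.780.
taxon2–taxon3: 15/33 sites differ → p ≈ 0.454545, d = −0.75 ln(1 − 0.60606) = 0.698667 ≈ 0.699.

d(taxon1,taxon2) = 0.625, d(taxon1,taxon3) = 0.780, d(taxon2,taxon3) = 0.699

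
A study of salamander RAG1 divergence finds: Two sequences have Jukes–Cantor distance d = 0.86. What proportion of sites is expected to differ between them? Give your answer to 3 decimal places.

0.512

p = (3/4)(1 − e^(−4d/3)) = 0.75 × (1 − e^(-1.146667)) = 0.75 × (1 − 0.317694) = 0.511730.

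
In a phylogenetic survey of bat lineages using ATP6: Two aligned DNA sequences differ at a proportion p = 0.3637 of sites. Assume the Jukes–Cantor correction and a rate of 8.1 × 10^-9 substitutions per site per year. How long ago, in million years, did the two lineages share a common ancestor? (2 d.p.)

30.72

d = −(3/4) ln(1 − 4p/3) = −0.75 ln(1 − 0.484933) = −0.75 ln(0.515067)
  = −0.75 × (-0.663458) = 0.497594 substitutions/site.
Under a molecular clock d = 2μt, so t = d/(2μ) = 0.497594 / (2 × 8.1 × 10^-9) = 30.72 million years.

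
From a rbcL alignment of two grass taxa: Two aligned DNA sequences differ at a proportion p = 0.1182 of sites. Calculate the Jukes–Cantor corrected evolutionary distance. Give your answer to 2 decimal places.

d = −(3/4) ln(1 − 4p/3) = −0.75 ln(1 − 0.1576) = −0.75 ln(0.8424)
  = −0.75 × (-0.171500) = 0.128625 substitutions/site.

0.13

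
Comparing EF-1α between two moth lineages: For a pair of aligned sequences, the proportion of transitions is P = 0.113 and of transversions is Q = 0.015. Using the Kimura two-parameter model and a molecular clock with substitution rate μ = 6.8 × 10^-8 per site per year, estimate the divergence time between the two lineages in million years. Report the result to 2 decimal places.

Under the Kimura two-parameter model, d = −½ ln(1 − 2P − Q) − ¼ ln(1 − 2Q).
1 − 2P − Q = 0.759, giving −½ ln(0.759) = 0.137877.
1 − 2Q = 0.97, giving −¼ ln(0.97) = 0.007615.
d = 0.137877 + 0.007615 = 0.145492.
Under a molecular clock d = 2μt, so t = d/(2μ) = 0.145492 / (2 × 6.8 × 10^-8) = 1.07 million years.

1.07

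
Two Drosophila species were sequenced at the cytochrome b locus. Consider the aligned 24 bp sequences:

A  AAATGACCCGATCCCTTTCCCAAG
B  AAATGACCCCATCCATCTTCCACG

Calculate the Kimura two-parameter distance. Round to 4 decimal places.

0.2443

Of 24 sites, 2 differences are transitions and 3 are transversions, so P = 2/24 ≈ 0.083333 and Q = 3/24 = 0.125.
Under the Kimura two-parameter model, d = −½ ln(1 − 2P − Q) − ¼ ln(1 − 2Q).
1 − 2P − Q = 0.708334, giving −½ ln(0.708334) = 0.172420.
1 − 2Q = 0.75, giving −¼ ln(0.75) = 0.071921.
d = 0.172420 + 0.071921 = 0.244341.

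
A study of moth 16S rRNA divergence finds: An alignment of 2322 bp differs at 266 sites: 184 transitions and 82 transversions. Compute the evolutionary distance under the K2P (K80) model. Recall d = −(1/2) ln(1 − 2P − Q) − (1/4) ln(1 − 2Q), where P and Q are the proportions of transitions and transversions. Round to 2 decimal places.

0.13

P = 184/2322 ≈ 0.079242 and Q = 82/2322 ≈ 0.035314.
Under the Kimura two-parameter model, d = −½ ln(1 − 2P − Q) − ¼ ln(1 − 2Q).
1 − 2P − Q = 0.806202, giving −½ ln(0.806202) = 0.107710.
1 − 2Q = 0.929372, giving −¼ ln(0.929372) = 0.018312.
d = 0.107710 + 0.018312 = 0.126022.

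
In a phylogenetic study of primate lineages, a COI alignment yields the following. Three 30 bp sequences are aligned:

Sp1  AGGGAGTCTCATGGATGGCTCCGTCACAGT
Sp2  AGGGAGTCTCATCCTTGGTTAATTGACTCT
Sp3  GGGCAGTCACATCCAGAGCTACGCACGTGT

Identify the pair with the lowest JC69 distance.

Sp1–Sp2: 10/30 differ, p = 0.333, d = 0.441.
Sp1–Sp3: 13/30 differ, p = 0.433, d = 0.647.
Sp2–Sp3: 14/30 differ, p = 0.467, d = 0.730.
The smallest distance is between Sp1 and Sp2.

Sp1 and Sp2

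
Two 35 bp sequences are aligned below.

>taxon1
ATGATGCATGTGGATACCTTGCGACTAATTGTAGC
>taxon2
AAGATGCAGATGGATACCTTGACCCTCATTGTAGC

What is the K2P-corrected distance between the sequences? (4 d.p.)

0.2347

Of 35 sites, 1 differences are transitions and 6 are transversions, so P = 1/35 ≈ 0.028571 and Q = 6/35 ≈ 0.171429.
Under the Kimura two-parameter model, d = −½ ln(1 − 2P − Q) − ¼ ln(1 − 2Q).
1 − 2P − Q = 0.771429, giving −½ ln(0.771429) = 0.129755.
1 − 2Q = 0.657142, giving −¼ ln(0.657142) = 0.104964.
d = 0.129755 + 0.104964 = 0.234719.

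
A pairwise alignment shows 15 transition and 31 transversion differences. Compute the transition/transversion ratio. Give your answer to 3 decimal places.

0.484

R = 15/31 = 0.483870… ≈ 0.484 (to 3 d.p.).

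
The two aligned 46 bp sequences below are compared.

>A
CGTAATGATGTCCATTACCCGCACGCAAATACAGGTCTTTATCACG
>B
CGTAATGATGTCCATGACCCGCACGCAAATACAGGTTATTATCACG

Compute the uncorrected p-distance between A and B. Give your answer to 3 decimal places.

0.065

The sequences differ at 3 of 46 positions (sites 16, 37, 38).
p = 3/46 = 0.065217… ≈ 0.065 (to 3 d.p.).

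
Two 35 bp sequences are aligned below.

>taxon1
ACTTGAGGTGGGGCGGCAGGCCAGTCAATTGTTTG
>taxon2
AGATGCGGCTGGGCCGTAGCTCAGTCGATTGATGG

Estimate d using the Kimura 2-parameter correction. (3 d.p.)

0.458

Of 35 sites, 4 differences are transitions and 8 are transversions, so P = 4/35 ≈ 0.114286 and Q = 8/35 ≈ 0.228571.
Under the Kimura two-parameter model, d = −½ ln(1 − 2P − Q) − ¼ ln(1 − 2Q).
1 − 2P − Q = 0.542857, giving −½ ln(0.542857) = 0.305455.
1 − 2Q = 0.542858, giving −¼ ln(0.542858) = 0.152727.
d = 0.305455 + 0.152727 = 0.458182.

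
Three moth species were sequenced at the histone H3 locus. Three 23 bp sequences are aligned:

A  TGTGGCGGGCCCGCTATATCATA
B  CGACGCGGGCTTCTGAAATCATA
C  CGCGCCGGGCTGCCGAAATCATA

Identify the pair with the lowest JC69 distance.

A–B: 9/23 differ, p = 0.391, d = 0.553.
A–C: 8/23 differ, p = 0.348, d = 0.467.
B–C: 5/23 differ, p = 0.217, d = 0.257.
The smallest distance is between B and C.

B and C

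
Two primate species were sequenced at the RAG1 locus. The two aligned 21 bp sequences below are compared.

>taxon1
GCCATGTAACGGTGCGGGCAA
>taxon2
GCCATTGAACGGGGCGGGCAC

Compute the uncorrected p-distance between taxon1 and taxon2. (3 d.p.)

The sequences differ at 4 of 21 positions (sites 6, 7, 13, 21).
p = 4/21 = 0.190476… ≈ 0.190 (to 3 d.p.).

0.190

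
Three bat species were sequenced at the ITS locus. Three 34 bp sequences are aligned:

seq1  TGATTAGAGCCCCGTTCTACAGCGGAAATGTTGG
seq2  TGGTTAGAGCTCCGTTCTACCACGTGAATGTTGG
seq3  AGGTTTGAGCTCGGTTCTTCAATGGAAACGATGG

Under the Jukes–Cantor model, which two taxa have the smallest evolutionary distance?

seq1 and seq2

seq1–seq2: 6/34 differ, p = 0.176, d = 0.201.
seq1–seq3: 10/34 differ, p = 0.294, d = 0.373.
seq2–seq3: 10/34 differ, p = 0.294, d = 0.373.
The smallest distance is between seq1 and seq2.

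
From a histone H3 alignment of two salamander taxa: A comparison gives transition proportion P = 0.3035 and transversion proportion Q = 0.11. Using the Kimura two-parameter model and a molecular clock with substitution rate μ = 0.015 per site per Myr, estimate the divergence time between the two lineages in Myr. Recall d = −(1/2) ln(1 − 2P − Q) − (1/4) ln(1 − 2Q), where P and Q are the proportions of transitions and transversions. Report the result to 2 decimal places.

23.11

Under the Kimura two-parameter model, d = −½ ln(1 − 2P − Q) − ¼ ln(1 − 2Q).
1 − 2P − Q = 0.283, giving −½ ln(0.283) = 0.631154.
1 − 2Q = 0.78, giving −¼ ln(0.78) = 0.062115.
d = 0.631154 + 0.062115 = 0.693269.
Under a molecular clock d = 2μt, so t = d/(2μ) = 0.693269 / (2 × 0.015) = 23.11 Myr.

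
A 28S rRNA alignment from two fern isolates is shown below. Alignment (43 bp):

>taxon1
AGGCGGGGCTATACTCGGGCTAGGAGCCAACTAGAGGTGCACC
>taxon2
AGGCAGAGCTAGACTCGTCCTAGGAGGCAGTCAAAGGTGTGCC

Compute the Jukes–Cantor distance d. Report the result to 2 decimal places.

0.35

The sequences differ at 12 of 43 sites, so p = 12/43 ≈ 0.27907.
d = −(3/4) ln(1 − 4p/3) = −0.75 ln(1 − 0.372093) = −0.75 ln(0.627907)
  = −0.75 × (-0.465363) = 0.349022 substitutions/site.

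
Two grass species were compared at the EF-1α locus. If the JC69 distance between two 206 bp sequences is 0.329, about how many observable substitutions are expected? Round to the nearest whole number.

Invert JC69: p = (3/4)(1 − e^(−4d/3)) = 0.75 × (1 − e^(-0.438667)) = 0.75 × (1 − 0.644895) = 0.266329.
Expected differing sites = pL ≈ 0.266329 × 206 = 54.863774 ≈ 55.

55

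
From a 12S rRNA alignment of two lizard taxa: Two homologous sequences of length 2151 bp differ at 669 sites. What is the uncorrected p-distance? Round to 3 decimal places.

0.311

p = 669/2151 = 0.311018… ≈ 0.311 (to 3 d.p.).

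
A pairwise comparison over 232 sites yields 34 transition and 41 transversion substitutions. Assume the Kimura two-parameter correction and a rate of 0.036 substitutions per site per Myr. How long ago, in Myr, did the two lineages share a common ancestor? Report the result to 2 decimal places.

P = 34/232 ≈ 0.146552 and Q = 41/232 ≈ 0.176724.
Under the Kimura two-parameter model, d = −½ ln(1 − 2P − Q) − ¼ ln(1 − 2Q).
1 − 2P − Q = 0.530172, giving −½ ln(0.530172) = 0.317277.
1 − 2Q = 0.646552, giving −¼ ln(0.646552) = 0.109025.
d = 0.317277 + 0.109025 = 0.426302.
Under a molecular clock d = 2μt, so t = d/(2μ) = 0.426302 / (2 × 0.036) = 5.92 Myr.

5.92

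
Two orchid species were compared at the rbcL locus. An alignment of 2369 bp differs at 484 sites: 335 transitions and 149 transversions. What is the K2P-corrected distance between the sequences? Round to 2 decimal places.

P = 335/2369 ≈ 0.14141 and Q = 149/2369 ≈ 0.062896.
Under the Kimura two-parameter model, d = −½ ln(1 − 2P − Q) − ¼ ln(1 − 2Q).
1 − 2P − Q = 0.654284, giving −½ ln(0.654284) = 0.212107.
1 − 2Q = 0.874208, giving −¼ ln(0.874208) = 0.033609.
d = 0.212107 + 0.033609 = 0.245716.

0.25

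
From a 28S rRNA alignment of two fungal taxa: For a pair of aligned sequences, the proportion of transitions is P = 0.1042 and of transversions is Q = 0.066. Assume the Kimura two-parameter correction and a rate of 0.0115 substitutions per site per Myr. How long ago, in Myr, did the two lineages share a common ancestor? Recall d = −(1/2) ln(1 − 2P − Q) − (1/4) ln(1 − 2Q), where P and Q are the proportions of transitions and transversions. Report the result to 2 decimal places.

8.51

Under the Kimura two-parameter model, d = −½ ln(1 − 2P − Q) − ¼ ln(1 − 2Q).
1 − 2P − Q = 0.7256, giving −½ ln(0.7256) = 0.160378.
1 − 2Q = 0.868, giving −¼ ln(0.868) = 0.035391.
d = 0.160378 + 0.035391 = 0.195769.
Under a molecular clock d = 2μt, so t = d/(2μ) = 0.195769 / (2 × 0.0115) = 8.51 Myr.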